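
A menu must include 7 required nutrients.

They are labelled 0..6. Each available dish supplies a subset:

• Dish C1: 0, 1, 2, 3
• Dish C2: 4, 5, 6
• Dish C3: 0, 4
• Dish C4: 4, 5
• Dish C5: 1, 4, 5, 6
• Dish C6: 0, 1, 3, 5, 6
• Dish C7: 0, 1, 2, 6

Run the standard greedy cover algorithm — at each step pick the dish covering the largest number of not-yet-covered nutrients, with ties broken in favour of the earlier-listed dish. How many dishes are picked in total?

3

Greedy: pick C6 (covers 5 new) → pick C1 (covers 1 new) → pick C2 (covers 1 new). Total picks: 3.
(The true minimum cover uses only 2 dishes, so greedy is not optimal here.)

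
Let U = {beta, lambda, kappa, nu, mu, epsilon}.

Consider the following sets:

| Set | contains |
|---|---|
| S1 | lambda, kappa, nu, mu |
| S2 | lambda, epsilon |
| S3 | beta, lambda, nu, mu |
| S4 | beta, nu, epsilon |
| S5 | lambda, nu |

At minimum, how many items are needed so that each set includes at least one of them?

H = {beta, lambda} meets every set (each contains at least one member of H), and |H| = 2.
No single item lies in every set, so at least 2 are needed and 2 is optimal.

2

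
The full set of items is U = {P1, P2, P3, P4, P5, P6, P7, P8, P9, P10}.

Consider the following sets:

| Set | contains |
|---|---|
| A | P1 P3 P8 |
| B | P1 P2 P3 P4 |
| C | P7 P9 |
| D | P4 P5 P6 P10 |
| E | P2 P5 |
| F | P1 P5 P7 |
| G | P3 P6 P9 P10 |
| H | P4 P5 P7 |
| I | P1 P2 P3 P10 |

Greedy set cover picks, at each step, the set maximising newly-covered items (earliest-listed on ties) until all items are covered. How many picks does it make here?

Greedy: pick B (covers 4 new) → pick D (covers 3 new) → pick C (covers 2 new) → pick A (covers 1 new). Total picks: 4.

4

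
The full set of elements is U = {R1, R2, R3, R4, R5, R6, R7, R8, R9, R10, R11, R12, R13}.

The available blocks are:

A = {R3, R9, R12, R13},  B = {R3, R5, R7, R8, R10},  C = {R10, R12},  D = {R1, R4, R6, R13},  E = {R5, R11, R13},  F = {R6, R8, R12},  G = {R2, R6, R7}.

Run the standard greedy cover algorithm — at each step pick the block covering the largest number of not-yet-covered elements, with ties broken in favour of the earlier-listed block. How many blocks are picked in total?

Greedy: pick B (covers 5 new) → pick D (covers 4 new) → pick A (covers 2 new) → pick E (covers 1 new) → pick G (covers 1 new). Total picks: 5.

5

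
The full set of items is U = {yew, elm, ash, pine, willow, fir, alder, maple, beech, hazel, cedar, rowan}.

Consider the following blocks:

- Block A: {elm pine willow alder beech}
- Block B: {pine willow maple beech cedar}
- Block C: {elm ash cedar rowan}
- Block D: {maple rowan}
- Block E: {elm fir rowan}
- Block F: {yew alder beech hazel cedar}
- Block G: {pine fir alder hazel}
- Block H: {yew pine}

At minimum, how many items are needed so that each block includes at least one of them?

3

T = {pine, alder, rowan} meets every block (each contains at least one member of T), and |T| = 3.
No choice of 2 items meets every block, so 3 is the minimum.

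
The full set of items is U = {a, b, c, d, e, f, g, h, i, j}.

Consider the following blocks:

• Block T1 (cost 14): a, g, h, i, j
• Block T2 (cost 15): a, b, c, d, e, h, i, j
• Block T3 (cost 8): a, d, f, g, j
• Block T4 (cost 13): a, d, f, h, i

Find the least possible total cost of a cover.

23

T2, T3 together cover every item (T2 ∪ T3 = {a, b, c, d, e, f, g, h, i, j}); total cost 15 + 8 = 23.
No covering selection has total cost below 23.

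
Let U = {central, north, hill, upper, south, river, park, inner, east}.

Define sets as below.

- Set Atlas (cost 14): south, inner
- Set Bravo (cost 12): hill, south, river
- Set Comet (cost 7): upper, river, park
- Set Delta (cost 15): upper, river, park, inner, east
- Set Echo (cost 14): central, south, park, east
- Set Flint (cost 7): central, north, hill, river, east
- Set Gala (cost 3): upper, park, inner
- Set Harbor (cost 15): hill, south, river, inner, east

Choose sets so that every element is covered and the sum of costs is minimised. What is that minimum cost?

Bravo, Flint, Gala together cover every element (Bravo ∪ Flint ∪ Gala = {central, north, hill, upper, south, river, park, inner, east}); total cost 12 + 7 + 3 = 22.
No covering selection has total cost below 22.

22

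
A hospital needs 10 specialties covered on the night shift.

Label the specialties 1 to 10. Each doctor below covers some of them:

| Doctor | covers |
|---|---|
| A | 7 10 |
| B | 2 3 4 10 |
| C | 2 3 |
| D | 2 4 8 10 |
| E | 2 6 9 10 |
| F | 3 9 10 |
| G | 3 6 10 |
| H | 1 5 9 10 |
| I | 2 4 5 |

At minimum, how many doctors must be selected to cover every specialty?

4

A and D and G and H together: A ∪ D ∪ G ∪ H = {1, 2, 3, 4, 5, 6, 7, 8, 9, 10} — every specialty is covered.
Only A contains 7, so A is forced; the remaining 8 specialties need at least 3 more doctors (each remaining doctor adds at most 3) — so at least 4 doctors are needed, and 4 is optimal.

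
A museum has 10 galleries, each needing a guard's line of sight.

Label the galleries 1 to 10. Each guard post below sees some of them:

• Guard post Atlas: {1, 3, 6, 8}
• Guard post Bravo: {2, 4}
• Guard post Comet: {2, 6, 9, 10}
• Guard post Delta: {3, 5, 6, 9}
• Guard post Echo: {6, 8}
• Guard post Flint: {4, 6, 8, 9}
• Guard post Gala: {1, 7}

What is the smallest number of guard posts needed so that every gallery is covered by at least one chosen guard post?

Take {Comet, Delta, Flint, Gala}. Their union is {1, 2, 3, 4, 5, 6, 7, 8, 9, 10}, which is all 10 galleries.
Only Delta contains 5, so Delta is forced; the remaining 6 galleries need at least 3 more guard posts (each remaining guard post adds at most 2) — so at least 4 guard posts are needed, and 4 is optimal.

4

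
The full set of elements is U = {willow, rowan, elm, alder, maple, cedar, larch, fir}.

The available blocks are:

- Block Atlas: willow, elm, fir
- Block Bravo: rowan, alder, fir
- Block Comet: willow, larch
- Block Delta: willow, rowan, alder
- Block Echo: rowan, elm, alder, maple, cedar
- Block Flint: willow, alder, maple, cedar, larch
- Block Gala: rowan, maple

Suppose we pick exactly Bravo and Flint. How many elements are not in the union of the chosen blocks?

1

Union of Bravo, Flint = {willow, rowan, alder, maple, cedar, larch, fir}.
Not covered: elm — 1 element.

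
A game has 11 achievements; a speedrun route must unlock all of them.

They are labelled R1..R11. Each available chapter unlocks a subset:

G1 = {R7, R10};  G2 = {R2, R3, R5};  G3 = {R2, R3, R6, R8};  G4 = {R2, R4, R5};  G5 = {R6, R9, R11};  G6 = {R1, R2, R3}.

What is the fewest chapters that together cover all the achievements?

5

Take {G1, G3, G4, G5, G6}. Their union is {R1, R2, R3, R4, R5, R6, R7, R8, R9, R10, R11}, which is all 11 achievements.
Only G3 contains R8, so G3 is forced; the remaining 7 achievements need at least 4 more chapters (each remaining chapter adds at most 2) — so at least 5 chapters are needed, and 5 is optimal.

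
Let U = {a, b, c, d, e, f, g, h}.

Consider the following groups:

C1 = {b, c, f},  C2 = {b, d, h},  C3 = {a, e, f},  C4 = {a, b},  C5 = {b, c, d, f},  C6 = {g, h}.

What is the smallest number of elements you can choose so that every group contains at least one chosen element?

Take T = {b, f, g}. Each listed group contains at least one of these, so T is a hitting set of size 3.
No choice of 2 elements meets every group, so 3 is the minimum.

3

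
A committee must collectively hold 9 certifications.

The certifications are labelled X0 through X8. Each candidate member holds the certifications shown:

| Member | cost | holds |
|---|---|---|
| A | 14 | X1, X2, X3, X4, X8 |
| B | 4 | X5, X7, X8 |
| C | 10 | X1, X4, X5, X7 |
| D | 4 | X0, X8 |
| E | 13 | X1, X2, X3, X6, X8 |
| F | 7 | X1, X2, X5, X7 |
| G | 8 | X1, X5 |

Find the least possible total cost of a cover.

27

C, D, E together cover every certification (C ∪ D ∪ E = {X0, X1, X2, X3, X4, X5, X6, X7, X8}); total cost 10 + 4 + 13 = 27.
The greedy pick B, E, D, C costs 31; no covering selection beats 27.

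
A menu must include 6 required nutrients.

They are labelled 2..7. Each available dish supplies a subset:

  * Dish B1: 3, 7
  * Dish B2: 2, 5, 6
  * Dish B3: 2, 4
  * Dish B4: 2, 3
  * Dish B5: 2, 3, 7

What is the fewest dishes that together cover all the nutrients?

3

B2 and B3 and B5 together: B2 ∪ B3 ∪ B5 = {2, 3, 4, 5, 6, 7} — every nutrient is covered.
Only B3 contains 4, so B3 is forced; the remaining 4 nutrients need at least 2 more dishes (each remaining dish adds at most 2) — so at least 3 dishes are needed, and 3 is optimal.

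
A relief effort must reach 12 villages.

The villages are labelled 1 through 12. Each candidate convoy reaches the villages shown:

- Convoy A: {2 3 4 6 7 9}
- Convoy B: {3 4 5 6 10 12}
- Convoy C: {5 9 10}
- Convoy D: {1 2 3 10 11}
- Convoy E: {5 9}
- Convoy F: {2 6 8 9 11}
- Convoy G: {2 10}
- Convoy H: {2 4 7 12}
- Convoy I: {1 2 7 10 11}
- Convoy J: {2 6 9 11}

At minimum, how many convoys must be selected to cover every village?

Take {B, F, I}. Their union is {1, 2, 3, 4, 5, 6, 7, 8, 9, 10, 11, 12}, which is all 12 villages.
Only F contains 8, so F is forced; the remaining 7 villages need at least 2 more convoys (each remaining convoy adds at most 5) — so at least 3 convoys are needed, and 3 is optimal.

3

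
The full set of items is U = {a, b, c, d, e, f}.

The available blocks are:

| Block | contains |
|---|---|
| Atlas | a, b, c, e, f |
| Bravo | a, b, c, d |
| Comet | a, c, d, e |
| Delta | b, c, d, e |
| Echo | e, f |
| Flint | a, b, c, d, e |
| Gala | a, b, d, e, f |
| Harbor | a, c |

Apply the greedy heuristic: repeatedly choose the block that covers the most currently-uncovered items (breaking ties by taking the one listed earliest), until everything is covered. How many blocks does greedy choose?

2

Greedy: pick Atlas (covers 5 new) → pick Bravo (covers 1 new). Total picks: 2.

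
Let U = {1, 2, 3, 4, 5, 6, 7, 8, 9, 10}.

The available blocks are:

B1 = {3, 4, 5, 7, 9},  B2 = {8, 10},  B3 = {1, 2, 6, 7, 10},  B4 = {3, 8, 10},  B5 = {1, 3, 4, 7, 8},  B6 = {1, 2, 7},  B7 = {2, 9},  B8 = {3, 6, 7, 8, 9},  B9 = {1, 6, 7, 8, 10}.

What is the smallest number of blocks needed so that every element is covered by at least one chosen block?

B1, B3, and B8 cover everything between them: the union {1, 2, 3, 4, 5, 6, 7, 8, 9, 10} is all of U.
Only B1 contains 5, so B1 is forced; the remaining 5 elements need at least 2 more blocks (each remaining block adds at most 4) — so at least 3 blocks are needed, and 3 is optimal.

3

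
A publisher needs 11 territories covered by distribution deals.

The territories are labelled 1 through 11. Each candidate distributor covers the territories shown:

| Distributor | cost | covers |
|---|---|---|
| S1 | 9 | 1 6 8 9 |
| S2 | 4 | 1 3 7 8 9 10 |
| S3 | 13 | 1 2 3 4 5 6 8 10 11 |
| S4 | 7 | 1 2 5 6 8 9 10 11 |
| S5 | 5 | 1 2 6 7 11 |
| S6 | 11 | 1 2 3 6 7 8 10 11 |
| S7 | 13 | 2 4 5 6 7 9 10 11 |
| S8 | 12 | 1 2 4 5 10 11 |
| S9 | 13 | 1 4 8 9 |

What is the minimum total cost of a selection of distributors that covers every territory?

S2, S7 together cover every territory (S2 ∪ S7 = {1, 2, 3, 4, 5, 6, 7, 8, 9, 10, 11}); total cost 4 + 13 = 17.
The greedy pick S2, S5, S8 costs 21; no covering selection beats 17.

17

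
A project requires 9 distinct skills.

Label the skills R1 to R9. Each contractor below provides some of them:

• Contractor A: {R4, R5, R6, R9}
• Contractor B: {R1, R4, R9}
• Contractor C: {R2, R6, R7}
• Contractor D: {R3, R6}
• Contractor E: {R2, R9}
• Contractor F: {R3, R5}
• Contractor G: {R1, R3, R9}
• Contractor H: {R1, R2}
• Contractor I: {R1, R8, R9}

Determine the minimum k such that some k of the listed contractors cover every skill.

Take {A, C, F, I}. Their union is {R1, R2, R3, R4, R5, R6, R7, R8, R9}, which is all 9 skills.
No 3 of the 9 contractors cover everything (all 84 combinations miss at least one skill), so 4 is optimal.

4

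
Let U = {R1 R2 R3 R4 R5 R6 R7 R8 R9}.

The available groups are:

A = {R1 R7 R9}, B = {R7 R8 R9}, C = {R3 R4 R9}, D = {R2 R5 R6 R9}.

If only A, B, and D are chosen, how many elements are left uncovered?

2

Union of A, B, D = {R1, R2, R5, R6, R7, R8, R9}.
Not covered: R3, R4 — 2 elements.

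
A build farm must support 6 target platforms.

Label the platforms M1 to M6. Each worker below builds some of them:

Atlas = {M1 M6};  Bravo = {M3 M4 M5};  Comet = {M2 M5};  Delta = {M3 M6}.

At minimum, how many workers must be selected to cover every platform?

3

Atlas and Bravo and Comet together: Atlas ∪ Bravo ∪ Comet = {M1, M2, M3, M4, M5, M6} — every platform is covered.
Only Atlas contains M1, so Atlas is forced; the remaining 4 platforms need at least 2 more workers (each remaining worker adds at most 3) — so at least 3 workers are needed, and 3 is optimal.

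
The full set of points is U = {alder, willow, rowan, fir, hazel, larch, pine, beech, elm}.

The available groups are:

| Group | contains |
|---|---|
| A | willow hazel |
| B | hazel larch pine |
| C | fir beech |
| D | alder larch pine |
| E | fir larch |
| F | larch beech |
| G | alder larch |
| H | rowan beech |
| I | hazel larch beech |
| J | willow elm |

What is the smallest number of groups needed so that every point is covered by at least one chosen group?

B, D, E, H, and J cover everything between them: the union {alder, willow, rowan, fir, hazel, larch, pine, beech, elm} is all of U.
No 4 of the 10 groups cover everything (all 210 combinations miss at least one point), so 5 is optimal.

5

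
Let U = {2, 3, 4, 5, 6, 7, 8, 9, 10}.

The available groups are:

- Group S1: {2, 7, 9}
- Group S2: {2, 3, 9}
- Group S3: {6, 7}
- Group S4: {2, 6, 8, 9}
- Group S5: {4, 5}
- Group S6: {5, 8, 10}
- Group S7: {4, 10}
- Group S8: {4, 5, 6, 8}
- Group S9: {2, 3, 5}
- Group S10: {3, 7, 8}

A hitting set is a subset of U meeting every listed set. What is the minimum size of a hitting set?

4

Take H = {2, 4, 7, 10}. Each listed group contains at least one of these, so H is a hitting set of size 4.
No choice of 3 elements meets every group, so 4 is the minimum.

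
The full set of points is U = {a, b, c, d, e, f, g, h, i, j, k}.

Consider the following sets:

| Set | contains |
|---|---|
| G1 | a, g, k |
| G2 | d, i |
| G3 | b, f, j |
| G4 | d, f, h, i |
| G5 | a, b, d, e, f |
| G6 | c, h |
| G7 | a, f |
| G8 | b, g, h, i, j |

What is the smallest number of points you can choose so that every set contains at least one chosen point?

4

Take T = {a, c, i, j}. Each listed set contains at least one of these, so T is a hitting set of size 4.
The sets G1, G2, G3, G6 are pairwise disjoint, so any hitting set needs a separate point for each — at least 4. Hence 4 is optimal.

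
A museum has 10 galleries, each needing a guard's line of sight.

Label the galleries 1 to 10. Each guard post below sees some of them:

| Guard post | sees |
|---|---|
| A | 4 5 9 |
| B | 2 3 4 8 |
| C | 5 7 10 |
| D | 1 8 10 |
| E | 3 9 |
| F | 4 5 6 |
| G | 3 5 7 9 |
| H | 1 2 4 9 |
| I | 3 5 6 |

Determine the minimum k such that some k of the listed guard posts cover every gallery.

4

Take {D, G, H, I}. Their union is {1, 2, 3, 4, 5, 6, 7, 8, 9, 10}, which is all 10 galleries.
No 3 of the 9 guard posts cover everything (all 84 combinations miss at least one gallery), so 4 is optimal.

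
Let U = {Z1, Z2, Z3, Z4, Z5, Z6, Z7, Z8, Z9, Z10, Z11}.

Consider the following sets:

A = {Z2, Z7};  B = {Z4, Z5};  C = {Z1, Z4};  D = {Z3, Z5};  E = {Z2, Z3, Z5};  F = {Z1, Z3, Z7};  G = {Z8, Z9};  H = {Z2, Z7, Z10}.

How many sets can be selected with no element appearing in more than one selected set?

4

C, D, G, H are pairwise disjoint (C={Z1,Z4}; D={Z3,Z5}; G={Z8,Z9}; H={Z2,Z7,Z10}).
Every remaining set overlaps one of these, and no 5 of the listed sets are pairwise disjoint, so 4 is the maximum.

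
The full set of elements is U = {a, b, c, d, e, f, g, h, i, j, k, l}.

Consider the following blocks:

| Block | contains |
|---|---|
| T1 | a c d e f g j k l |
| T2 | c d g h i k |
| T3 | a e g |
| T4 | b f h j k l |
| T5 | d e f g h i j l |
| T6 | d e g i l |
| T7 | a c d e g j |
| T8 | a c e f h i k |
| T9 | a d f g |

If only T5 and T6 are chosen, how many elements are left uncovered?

4

Union of T5, T6 = {d, e, f, g, h, i, j, l}.
Not covered: a, b, c, k — 4 elements.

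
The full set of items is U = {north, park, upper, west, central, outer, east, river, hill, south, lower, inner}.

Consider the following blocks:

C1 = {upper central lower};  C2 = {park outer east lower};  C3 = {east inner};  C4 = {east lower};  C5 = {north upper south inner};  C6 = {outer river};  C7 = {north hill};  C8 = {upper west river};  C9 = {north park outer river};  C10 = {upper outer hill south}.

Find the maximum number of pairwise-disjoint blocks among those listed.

4

C1, C3, C6, C7 are pairwise disjoint (C1={upper,central,lower}; C3={east,inner}; C6={outer,river}; C7={north,hill}).
Every remaining block overlaps one of these, and no 5 of the listed blocks are pairwise disjoint, so 4 is the maximum.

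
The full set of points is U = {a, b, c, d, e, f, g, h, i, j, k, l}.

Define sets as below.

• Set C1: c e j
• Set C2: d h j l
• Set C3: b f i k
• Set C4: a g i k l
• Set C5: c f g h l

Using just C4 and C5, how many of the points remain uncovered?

4

Union of C4, C5 = {a, c, f, g, h, i, k, l}.
Not covered: b, d, e, j — 4 points.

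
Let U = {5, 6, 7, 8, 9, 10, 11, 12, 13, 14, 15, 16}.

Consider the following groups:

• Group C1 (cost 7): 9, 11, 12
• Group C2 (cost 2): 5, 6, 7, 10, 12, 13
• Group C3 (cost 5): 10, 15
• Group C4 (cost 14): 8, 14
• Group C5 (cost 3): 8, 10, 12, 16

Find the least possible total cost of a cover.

31

C1, C2, C3, C4, C5 together cover every item (C1 ∪ C2 ∪ C3 ∪ C4 ∪ C5 = {5, 6, 7, 8, 9, 10, 11, 12, 13, 14, 15, 16}); total cost 7 + 2 + 5 + 14 + 3 = 31.
No covering selection has total cost below 31.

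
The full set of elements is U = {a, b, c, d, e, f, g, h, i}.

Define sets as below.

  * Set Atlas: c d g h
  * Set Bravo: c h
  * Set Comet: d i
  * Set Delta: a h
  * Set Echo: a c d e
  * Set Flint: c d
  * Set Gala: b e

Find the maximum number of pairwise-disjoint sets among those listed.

3

Bravo, Comet, Gala are pairwise disjoint (Bravo={c,h}; Comet={d,i}; Gala={b,e}).
Every remaining set overlaps one of these, and no 4 of the listed sets are pairwise disjoint, so 3 is the maximum.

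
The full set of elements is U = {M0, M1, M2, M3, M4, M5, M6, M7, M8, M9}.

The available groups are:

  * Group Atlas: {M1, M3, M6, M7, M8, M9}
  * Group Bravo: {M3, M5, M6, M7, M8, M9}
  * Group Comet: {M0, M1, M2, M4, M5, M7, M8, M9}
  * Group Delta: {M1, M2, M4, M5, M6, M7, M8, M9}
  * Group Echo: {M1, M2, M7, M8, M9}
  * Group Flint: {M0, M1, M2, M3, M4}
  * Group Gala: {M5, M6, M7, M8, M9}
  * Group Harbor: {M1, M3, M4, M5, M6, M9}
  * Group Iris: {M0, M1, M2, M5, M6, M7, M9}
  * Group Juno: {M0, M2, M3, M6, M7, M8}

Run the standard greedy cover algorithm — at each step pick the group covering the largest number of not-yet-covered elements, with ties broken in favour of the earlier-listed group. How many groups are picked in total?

2

Greedy: pick Comet (covers 8 new) → pick Atlas (covers 2 new). Total picks: 2.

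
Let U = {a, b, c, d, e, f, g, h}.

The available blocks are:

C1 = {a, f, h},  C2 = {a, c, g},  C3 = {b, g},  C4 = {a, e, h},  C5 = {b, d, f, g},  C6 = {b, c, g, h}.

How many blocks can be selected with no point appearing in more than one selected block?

C1, C3 are pairwise disjoint (C1={a,f,h}; C3={b,g}).
Every remaining block overlaps one of these, and no 3 of the listed blocks are pairwise disjoint, so 2 is the maximum.

2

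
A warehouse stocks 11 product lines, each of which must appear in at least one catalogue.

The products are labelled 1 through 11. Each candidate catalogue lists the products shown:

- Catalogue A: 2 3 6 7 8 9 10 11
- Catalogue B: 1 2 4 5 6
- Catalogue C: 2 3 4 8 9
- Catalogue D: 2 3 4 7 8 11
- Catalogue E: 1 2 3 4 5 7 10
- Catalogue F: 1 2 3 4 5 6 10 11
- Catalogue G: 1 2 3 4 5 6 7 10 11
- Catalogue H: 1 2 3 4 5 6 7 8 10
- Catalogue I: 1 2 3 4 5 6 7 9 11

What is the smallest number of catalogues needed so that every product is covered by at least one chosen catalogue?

H and I together: H ∪ I = {1, 2, 3, 4, 5, 6, 7, 8, 9, 10, 11} — every product is covered.
No single catalogue has all 11 products (the largest, G, has 9), so 2 is optimal.

2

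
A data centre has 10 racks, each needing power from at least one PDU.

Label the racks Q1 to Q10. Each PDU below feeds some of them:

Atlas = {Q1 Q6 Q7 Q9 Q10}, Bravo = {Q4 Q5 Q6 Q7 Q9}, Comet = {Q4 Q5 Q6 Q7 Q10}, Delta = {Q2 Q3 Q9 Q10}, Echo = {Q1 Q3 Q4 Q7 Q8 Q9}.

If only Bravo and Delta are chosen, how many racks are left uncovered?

2

Union of Bravo, Delta = {Q2, Q3, Q4, Q5, Q6, Q7, Q9, Q10}.
Not covered: Q1, Q8 — 2 racks.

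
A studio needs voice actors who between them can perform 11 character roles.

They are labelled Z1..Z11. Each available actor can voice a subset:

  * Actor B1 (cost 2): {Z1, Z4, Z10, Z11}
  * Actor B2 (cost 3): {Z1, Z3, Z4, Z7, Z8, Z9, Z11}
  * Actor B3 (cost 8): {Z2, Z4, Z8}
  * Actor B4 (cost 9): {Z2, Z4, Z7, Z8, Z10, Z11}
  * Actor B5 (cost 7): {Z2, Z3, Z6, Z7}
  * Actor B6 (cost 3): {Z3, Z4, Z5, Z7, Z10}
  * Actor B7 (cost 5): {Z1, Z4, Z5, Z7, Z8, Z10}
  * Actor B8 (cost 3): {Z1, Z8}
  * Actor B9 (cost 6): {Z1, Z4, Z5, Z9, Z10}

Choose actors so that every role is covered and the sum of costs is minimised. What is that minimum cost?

B2, B5, B6 together cover every role (B2 ∪ B5 ∪ B6 = {Z1, Z2, Z3, Z4, Z5, Z6, Z7, Z8, Z9, Z10, Z11}); total cost 3 + 7 + 3 = 13.
No covering selection has total cost below 13.

13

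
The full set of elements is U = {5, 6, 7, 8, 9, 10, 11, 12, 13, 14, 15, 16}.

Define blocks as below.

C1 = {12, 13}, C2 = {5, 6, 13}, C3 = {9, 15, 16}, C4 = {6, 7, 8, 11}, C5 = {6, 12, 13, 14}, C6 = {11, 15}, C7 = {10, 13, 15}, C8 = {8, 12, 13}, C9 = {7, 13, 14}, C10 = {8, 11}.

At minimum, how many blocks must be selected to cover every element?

Take {C2, C3, C4, C5, C7}. Their union is {5, 6, 7, 8, 9, 10, 11, 12, 13, 14, 15, 16}, which is all 12 elements.
No 4 of the 10 blocks cover everything (all 210 combinations miss at least one element), so 5 is optimal.

5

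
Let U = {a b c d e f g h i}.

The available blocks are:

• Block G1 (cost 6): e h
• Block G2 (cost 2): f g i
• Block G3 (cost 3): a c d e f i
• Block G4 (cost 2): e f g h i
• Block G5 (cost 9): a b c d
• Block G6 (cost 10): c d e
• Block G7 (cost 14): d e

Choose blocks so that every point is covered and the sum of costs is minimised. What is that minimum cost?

11

G4, G5 together cover every point (G4 ∪ G5 = {a, b, c, d, e, f, g, h, i}); total cost 2 + 9 = 11.
The greedy pick G4, G3, G5 costs 14; no covering selection beats 11.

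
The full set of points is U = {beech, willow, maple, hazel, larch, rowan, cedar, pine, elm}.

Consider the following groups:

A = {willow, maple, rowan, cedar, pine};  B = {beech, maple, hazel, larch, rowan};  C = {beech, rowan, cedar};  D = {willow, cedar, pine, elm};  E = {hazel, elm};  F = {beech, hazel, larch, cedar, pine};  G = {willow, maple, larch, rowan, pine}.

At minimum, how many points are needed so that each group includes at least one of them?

H = {rowan, pine, elm} meets every group (each contains at least one member of H), and |H| = 3.
No choice of 2 points meets every group, so 3 is the minimum.

3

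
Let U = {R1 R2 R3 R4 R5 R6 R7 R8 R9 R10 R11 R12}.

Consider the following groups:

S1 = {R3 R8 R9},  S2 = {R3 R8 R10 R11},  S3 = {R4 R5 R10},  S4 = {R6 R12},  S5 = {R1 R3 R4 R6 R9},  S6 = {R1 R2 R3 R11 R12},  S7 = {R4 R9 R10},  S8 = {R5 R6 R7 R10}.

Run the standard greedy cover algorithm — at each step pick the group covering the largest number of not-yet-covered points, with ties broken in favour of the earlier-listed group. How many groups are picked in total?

4

Greedy: pick S5 (covers 5 new) → pick S2 (covers 3 new) → pick S6 (covers 2 new) → pick S8 (covers 2 new). Total picks: 4.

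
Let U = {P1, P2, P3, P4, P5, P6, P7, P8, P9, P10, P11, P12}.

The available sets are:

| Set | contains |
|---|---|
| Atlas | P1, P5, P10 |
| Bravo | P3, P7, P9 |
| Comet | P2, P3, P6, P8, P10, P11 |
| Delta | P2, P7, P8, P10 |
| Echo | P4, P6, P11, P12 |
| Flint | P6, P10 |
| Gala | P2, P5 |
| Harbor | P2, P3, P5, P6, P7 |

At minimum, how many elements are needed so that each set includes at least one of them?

3

The 3 elements {P5, P6, P7} hit every set.
The sets Bravo, Flint, Gala are pairwise disjoint, so any hitting set needs a separate element for each — at least 3. Hence 3 is optimal.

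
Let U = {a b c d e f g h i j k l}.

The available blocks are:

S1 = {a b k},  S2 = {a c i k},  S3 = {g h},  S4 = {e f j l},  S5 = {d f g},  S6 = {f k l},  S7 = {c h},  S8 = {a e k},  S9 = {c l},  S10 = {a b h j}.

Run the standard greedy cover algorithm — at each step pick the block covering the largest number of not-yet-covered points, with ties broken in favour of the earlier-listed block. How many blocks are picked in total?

5

Greedy: pick S2 (covers 4 new) → pick S4 (covers 4 new) → pick S3 (covers 2 new) → pick S1 (covers 1 new) → pick S5 (covers 1 new). Total picks: 5.
(The true minimum cover uses only 4 blocks, so greedy is not optimal here.)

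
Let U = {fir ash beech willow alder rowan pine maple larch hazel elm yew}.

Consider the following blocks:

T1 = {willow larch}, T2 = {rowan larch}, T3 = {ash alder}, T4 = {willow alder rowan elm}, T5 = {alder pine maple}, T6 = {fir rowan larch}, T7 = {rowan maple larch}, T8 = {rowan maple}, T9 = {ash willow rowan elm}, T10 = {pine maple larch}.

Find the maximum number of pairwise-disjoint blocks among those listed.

3

T1, T3, T8 are pairwise disjoint (T1={willow,larch}; T3={ash,alder}; T8={rowan,maple}).
Every remaining block overlaps one of these, and no 4 of the listed blocks are pairwise disjoint, so 3 is the maximum.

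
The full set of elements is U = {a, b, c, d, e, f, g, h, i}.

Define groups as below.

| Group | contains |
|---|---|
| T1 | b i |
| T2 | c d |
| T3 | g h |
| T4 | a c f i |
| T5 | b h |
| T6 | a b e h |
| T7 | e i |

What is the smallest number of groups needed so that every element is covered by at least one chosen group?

T2, T3, T4, and T6 cover everything between them: the union {a, b, c, d, e, f, g, h, i} is all of U.
No 3 of the 7 groups cover everything (all 35 combinations miss at least one element), so 4 is optimal.

4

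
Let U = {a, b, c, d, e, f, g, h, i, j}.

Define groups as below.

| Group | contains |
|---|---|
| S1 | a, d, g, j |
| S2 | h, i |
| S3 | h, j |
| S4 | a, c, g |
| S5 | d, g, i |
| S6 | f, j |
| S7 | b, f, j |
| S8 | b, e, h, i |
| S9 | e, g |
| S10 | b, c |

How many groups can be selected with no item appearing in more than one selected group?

4

S2, S6, S9, S10 are pairwise disjoint (S2={h,i}; S6={f,j}; S9={e,g}; S10={b,c}).
Every remaining group overlaps one of these, and no 5 of the listed groups are pairwise disjoint, so 4 is the maximum.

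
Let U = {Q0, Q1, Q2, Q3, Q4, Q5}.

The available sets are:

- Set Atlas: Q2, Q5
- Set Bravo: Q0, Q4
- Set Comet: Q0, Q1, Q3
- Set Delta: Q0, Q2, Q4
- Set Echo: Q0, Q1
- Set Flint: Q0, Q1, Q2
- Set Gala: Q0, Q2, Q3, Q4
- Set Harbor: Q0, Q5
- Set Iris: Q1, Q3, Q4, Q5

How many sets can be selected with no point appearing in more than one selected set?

2

Atlas, Comet are pairwise disjoint (Atlas={Q2,Q5}; Comet={Q0,Q1,Q3}).
Every remaining set overlaps one of these, and no 3 of the listed sets are pairwise disjoint, so 2 is the maximum.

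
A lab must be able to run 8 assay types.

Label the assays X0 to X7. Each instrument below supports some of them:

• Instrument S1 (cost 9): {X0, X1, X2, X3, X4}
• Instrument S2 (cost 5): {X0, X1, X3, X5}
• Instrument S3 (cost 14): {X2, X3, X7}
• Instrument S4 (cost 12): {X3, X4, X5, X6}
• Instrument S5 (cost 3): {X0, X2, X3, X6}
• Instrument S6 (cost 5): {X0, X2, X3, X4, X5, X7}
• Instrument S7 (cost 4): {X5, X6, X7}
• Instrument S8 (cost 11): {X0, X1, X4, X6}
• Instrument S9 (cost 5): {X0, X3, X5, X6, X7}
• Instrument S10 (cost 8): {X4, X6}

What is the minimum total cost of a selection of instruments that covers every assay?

S1, S7 together cover every assay (S1 ∪ S7 = {X0, X1, X2, X3, X4, X5, X6, X7}); total cost 9 + 4 = 13.
No covering selection has total cost below 13.

13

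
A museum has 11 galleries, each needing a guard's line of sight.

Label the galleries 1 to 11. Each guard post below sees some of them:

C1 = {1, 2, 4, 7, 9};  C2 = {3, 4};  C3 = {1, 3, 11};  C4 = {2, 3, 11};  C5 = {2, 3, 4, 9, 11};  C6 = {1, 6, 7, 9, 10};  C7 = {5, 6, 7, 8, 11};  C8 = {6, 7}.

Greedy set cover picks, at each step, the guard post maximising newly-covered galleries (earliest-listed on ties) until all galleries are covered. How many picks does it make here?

4

Greedy: pick C1 (covers 5 new) → pick C7 (covers 4 new) → pick C2 (covers 1 new) → pick C6 (covers 1 new). Total picks: 4.
(The true minimum cover uses only 3 guard posts, so greedy is not optimal here.)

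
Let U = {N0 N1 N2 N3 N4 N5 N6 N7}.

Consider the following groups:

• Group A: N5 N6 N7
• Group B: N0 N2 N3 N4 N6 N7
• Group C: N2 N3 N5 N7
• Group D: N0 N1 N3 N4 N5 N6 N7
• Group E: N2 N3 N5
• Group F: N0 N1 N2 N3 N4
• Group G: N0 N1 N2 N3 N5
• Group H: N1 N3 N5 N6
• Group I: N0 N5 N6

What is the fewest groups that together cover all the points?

Take {C, D}. Their union is {N0, N1, N2, N3, N4, N5, N6, N7}, which is all 8 points.
No single group has all 8 points (the largest, D, has 7), so 2 is optimal.

2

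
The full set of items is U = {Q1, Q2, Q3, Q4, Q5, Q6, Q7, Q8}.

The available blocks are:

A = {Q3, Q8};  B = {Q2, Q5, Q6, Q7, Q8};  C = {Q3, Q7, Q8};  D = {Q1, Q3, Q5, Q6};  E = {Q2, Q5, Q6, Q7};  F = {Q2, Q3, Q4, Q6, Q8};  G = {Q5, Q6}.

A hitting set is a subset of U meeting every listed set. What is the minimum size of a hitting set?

The 2 items {Q5, Q8} hit every block.
The blocks C, G are pairwise disjoint, so any hitting set needs a separate item for each — at least 2. Hence 2 is optimal.

2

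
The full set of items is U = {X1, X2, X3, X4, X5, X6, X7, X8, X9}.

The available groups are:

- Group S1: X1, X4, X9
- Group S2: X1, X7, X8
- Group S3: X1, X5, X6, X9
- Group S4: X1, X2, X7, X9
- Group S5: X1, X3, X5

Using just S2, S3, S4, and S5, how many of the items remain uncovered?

Union of S2, S3, S4, S5 = {X1, X2, X3, X5, X6, X7, X8, X9}.
Not covered: X4 — 1 item.

1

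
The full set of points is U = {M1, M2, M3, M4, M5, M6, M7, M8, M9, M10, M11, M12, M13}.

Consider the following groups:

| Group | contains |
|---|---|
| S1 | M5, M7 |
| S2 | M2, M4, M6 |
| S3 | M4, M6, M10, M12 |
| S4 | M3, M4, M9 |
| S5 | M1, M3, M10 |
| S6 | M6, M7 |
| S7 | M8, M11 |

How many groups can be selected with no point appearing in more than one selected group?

4

S1, S2, S5, S7 are pairwise disjoint (S1={M5,M7}; S2={M2,M4,M6}; S5={M1,M3,M10}; S7={M8,M11}).
Every remaining group overlaps one of these, and no 5 of the listed groups are pairwise disjoint, so 4 is the maximum.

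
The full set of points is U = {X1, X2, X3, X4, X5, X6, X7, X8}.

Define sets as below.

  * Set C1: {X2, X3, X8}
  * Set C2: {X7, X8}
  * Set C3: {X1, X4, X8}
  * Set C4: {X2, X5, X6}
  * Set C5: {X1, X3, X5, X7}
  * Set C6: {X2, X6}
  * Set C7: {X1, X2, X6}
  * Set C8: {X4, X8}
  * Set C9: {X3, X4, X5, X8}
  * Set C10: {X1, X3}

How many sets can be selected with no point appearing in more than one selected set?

C4, C8, C10 are pairwise disjoint (C4={X2,X5,X6}; C8={X4,X8}; C10={X1,X3}).
Every remaining set overlaps one of these, and no 4 of the listed sets are pairwise disjoint, so 3 is the maximum.

3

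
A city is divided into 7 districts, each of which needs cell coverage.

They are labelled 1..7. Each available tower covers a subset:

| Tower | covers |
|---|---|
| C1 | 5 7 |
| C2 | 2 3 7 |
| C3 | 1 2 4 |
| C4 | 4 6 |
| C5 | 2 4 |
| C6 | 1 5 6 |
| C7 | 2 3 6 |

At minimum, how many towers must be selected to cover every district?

3

C2 and C4 and C6 together: C2 ∪ C4 ∪ C6 = {1, 2, 3, 4, 5, 6, 7} — every district is covered.
Each tower has at most 3 districts, and 2·3 = 6 < 7 — so at least 3 towers are needed, and 3 is optimal.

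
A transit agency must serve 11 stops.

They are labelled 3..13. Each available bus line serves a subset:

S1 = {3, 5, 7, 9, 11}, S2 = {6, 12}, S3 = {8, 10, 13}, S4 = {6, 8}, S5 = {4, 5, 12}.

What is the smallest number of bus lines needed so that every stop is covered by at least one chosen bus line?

4

S1 and S2 and S3 and S5 together: S1 ∪ S2 ∪ S3 ∪ S5 = {3, 4, 5, 6, 7, 8, 9, 10, 11, 12, 13} — every stop is covered.
No 3 of the 5 bus lines cover everything (all 10 combinations miss at least one stop), so 4 is optimal.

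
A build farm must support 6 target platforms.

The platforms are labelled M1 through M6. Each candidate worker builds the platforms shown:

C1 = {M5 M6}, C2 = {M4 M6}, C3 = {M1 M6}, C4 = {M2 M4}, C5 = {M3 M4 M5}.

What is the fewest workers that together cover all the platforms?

C3 and C4 and C5 together: C3 ∪ C4 ∪ C5 = {M1, M2, M3, M4, M5, M6} — every platform is covered.
Only C3 contains M1, so C3 is forced; the remaining 4 platforms need at least 2 more workers (each remaining worker adds at most 3) — so at least 3 workers are needed, and 3 is optimal.

3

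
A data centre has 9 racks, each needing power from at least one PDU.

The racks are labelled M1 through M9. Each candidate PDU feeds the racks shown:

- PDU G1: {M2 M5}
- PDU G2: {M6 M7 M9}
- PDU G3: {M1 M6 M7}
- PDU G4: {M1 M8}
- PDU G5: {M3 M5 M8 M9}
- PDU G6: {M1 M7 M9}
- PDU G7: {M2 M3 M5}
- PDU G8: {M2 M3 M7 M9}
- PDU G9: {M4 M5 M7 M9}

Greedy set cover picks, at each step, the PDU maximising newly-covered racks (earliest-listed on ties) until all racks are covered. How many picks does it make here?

Greedy: pick G5 (covers 4 new) → pick G3 (covers 3 new) → pick G1 (covers 1 new) → pick G9 (covers 1 new). Total picks: 4.

4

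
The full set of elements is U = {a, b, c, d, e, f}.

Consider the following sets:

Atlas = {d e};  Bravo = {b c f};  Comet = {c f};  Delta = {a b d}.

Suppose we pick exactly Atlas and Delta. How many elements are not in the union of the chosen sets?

Union of Atlas, Delta = {a, b, d, e}.
Not covered: c, f — 2 elements.

2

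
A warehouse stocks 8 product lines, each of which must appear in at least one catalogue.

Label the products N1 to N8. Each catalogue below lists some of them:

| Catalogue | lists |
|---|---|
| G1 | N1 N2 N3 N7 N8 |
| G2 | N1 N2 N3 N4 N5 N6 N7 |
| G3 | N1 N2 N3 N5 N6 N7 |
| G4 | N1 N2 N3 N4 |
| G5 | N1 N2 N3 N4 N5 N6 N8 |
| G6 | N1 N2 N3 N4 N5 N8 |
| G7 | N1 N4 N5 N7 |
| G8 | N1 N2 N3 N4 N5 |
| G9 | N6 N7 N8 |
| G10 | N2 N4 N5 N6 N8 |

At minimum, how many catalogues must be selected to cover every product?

2

Take {G1, G5}. Their union is {N1, N2, N3, N4, N5, N6, N7, N8}, which is all 8 products.
No single catalogue has all 8 products (the largest, G2, has 7), so 2 is optimal.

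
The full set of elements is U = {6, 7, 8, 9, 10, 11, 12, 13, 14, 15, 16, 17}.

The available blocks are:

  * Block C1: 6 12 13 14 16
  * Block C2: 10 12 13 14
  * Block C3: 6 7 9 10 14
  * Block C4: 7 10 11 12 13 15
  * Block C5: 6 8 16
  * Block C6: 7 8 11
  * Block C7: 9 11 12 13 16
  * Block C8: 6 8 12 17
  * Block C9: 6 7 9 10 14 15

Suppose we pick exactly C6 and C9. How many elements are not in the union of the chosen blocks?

4

Union of C6, C9 = {6, 7, 8, 9, 10, 11, 14, 15}.
Not covered: 12, 13, 16, 17 — 4 elements.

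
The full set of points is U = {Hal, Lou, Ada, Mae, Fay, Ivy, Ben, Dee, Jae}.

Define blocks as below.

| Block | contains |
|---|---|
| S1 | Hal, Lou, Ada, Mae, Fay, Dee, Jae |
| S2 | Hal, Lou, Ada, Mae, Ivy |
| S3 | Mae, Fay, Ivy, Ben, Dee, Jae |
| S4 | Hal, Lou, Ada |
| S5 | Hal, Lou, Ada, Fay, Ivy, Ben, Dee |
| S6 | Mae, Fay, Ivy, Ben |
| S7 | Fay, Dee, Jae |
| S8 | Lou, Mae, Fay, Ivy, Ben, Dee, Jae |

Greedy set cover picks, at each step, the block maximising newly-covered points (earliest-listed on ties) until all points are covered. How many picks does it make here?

2

Greedy: pick S1 (covers 7 new) → pick S3 (covers 2 new). Total picks: 2.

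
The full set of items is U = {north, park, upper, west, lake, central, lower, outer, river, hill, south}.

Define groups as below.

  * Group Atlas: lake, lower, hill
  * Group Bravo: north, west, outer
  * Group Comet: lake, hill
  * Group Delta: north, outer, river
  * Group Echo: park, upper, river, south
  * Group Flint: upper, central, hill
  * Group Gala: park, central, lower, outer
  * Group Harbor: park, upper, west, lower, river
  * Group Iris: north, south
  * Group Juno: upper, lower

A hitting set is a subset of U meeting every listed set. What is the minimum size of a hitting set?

Take H = {upper, lake, outer, south}. Each listed group contains at least one of these, so H is a hitting set of size 4.
No choice of 3 items meets every group, so 4 is the minimum.

4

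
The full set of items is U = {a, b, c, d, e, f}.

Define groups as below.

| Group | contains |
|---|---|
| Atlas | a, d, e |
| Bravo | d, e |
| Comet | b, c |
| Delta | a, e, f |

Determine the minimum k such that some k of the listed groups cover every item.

3

Atlas, Comet, and Delta cover everything between them: the union {a, b, c, d, e, f} is all of U.
Only Comet contains b, so Comet is forced; the remaining 4 items need at least 2 more groups (each remaining group adds at most 3) — so at least 3 groups are needed, and 3 is optimal.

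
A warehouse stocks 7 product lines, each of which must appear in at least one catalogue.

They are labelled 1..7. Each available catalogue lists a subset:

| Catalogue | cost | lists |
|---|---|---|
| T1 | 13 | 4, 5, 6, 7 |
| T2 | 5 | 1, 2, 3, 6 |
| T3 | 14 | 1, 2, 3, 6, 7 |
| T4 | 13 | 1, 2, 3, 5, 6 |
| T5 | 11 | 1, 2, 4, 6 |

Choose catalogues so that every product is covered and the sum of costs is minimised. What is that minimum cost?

18

T1, T2 together cover every product (T1 ∪ T2 = {1, 2, 3, 4, 5, 6, 7}); total cost 13 + 5 = 18.
No covering selection has total cost below 18.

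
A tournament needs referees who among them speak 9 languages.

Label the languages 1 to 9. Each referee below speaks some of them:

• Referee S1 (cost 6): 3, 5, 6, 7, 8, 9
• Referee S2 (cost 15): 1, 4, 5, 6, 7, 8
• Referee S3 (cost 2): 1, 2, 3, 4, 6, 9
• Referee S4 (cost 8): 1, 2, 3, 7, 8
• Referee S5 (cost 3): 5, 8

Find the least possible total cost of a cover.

S1, S3 together cover every language (S1 ∪ S3 = {1, 2, 3, 4, 5, 6, 7, 8, 9}); total cost 6 + 2 = 8.
The greedy pick S3, S5, S1 costs 11; no covering selection beats 8.

8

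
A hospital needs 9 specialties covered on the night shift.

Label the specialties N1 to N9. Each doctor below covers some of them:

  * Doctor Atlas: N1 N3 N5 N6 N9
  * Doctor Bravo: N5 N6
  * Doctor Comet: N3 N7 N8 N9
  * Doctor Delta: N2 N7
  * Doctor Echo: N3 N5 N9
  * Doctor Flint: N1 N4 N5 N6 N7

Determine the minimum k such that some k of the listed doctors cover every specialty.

Take {Comet, Delta, Flint}. Their union is {N1, N2, N3, N4, N5, N6, N7, N8, N9}, which is all 9 specialties.
Only Delta contains N2, so Delta is forced; the remaining 7 specialties need at least 2 more doctors (each remaining doctor adds at most 5) — so at least 3 doctors are needed, and 3 is optimal.

3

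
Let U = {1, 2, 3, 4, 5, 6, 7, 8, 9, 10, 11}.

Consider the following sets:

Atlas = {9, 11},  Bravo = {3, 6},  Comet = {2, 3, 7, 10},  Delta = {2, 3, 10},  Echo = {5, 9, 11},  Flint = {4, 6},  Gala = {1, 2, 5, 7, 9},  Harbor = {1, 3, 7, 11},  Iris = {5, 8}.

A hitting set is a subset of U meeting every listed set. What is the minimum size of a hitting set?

4

Take H = {2, 5, 6, 11}. Each listed set contains at least one of these, so H is a hitting set of size 4.
The sets Atlas, Delta, Flint, Iris are pairwise disjoint, so any hitting set needs a separate point for each — at least 4. Hence 4 is optimal.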